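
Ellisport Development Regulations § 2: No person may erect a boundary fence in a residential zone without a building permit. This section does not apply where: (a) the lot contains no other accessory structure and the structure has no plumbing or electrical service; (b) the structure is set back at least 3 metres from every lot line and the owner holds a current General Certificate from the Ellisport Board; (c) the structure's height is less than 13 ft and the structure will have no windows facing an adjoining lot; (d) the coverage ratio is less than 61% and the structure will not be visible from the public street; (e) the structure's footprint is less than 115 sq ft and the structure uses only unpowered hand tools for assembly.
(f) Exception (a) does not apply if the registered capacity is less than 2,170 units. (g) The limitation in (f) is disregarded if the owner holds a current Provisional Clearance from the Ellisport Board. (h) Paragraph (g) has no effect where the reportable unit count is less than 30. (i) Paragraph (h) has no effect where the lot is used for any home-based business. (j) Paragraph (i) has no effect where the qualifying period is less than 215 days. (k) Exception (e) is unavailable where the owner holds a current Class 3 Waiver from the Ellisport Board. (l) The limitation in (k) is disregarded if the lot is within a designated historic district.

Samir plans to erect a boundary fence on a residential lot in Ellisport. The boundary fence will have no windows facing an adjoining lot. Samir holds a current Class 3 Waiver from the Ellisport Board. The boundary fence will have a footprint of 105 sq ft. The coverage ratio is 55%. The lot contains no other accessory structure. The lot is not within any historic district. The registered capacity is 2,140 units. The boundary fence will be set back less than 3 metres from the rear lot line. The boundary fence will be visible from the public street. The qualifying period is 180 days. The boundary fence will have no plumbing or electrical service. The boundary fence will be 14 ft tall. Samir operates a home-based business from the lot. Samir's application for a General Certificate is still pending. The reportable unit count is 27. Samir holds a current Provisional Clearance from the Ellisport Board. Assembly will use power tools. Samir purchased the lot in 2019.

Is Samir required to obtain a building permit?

All of (a)'s requirements are met (the lot has no other accessory structure; there is no plumbing or electrical service). However, paragraphs (f)–(j) must be considered: (f) applies — the registered capacity is 2,140 units, less than the 2,170 units limit. (g) operates (a current Provisional Clearance is held), but is overridden by (h): (h) operates against (g): the reportable unit count is 27, less than the 30 limit. (i) operates (a home-based business operates on the lot), but yields to (j): (j) is triggered — the qualifying period is 180 days, less than the 215 days limit. (a) is therefore removed.
Exception (b) fails — the rear setback is under 3 m.
Exception (c) does not apply: the structure's height is 14 ft, not less than 13 ft.
Exception (d) requires that the structure will not be visible from the public street; but the structure will be visible from the street, so (d) is unavailable.
Exception (e) requires that the structure uses only unpowered hand tools for assembly; but assembly uses power tools, so (e) is unavailable.
No exception applies. The general rule governs.

Yes — Samir must obtain a building permit.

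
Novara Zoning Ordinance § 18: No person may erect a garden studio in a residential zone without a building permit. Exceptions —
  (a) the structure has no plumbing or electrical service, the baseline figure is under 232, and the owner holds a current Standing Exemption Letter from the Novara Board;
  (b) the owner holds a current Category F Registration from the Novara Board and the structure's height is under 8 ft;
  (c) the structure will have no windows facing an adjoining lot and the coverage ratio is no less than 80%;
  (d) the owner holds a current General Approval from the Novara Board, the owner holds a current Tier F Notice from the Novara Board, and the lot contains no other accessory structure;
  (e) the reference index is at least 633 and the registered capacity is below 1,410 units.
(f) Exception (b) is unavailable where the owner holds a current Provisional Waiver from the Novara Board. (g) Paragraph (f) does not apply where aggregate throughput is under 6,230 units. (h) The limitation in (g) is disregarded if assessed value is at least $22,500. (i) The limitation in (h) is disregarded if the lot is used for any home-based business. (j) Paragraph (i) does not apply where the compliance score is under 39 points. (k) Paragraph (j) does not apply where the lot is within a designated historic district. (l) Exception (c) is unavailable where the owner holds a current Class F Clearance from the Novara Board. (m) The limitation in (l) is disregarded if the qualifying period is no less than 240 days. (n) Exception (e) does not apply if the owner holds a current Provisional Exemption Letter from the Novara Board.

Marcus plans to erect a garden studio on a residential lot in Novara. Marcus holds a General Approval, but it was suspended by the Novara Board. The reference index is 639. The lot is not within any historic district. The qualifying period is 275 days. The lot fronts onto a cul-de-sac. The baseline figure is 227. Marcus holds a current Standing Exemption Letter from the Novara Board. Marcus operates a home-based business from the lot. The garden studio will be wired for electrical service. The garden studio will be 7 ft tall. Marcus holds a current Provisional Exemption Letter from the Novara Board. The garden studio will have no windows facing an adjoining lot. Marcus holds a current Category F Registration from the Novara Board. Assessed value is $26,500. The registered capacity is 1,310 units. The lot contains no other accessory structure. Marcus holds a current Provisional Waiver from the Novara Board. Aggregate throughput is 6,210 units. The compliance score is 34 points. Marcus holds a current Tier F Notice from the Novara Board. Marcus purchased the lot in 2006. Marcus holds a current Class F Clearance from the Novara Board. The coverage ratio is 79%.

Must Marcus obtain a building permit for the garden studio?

Yes — Marcus must obtain a building permit.

Exception (a) requires that the structure has no plumbing or electrical service; but electrical service is planned, so (a) is unavailable.
Exception (b): a current Category F Registration is held; the structure's height is 7 ft, under the 8 ft limit — every condition holds. But: (f) is triggered — a current Provisional Waiver is held. (g) would limit (f) — aggregate throughput is 6,210 units, under the 6,230 units limit — but (h) sets (g) aside: (h) operates — assessed value is $26,500, meeting the $22,500 threshold. (i) operates (a home-based business operates on the lot), but is displaced by (j): (j) is engaged — the compliance score is 34 points, under the 39 points limit. (k), which would lift (j), is not engaged — the lot is not in a historic district. (b) is therefore removed.
Exception (c) fails — the coverage ratio is 79%, short of 80%.
Exception (d) requires that the owner holds a current General Approval from the Novara Board; but no current General Approval is held, so (d) is unavailable.
All of (e)'s requirements are met (the reference index is 639, meeting the 633 threshold; the registered capacity is 1,310 units, below the 1,410 units limit). But applying paragraph (n): (n) is engaged — a current Provisional Exemption Letter is held. So (e) is unavailable.
No exception is made out. Marcus falls within the general rule.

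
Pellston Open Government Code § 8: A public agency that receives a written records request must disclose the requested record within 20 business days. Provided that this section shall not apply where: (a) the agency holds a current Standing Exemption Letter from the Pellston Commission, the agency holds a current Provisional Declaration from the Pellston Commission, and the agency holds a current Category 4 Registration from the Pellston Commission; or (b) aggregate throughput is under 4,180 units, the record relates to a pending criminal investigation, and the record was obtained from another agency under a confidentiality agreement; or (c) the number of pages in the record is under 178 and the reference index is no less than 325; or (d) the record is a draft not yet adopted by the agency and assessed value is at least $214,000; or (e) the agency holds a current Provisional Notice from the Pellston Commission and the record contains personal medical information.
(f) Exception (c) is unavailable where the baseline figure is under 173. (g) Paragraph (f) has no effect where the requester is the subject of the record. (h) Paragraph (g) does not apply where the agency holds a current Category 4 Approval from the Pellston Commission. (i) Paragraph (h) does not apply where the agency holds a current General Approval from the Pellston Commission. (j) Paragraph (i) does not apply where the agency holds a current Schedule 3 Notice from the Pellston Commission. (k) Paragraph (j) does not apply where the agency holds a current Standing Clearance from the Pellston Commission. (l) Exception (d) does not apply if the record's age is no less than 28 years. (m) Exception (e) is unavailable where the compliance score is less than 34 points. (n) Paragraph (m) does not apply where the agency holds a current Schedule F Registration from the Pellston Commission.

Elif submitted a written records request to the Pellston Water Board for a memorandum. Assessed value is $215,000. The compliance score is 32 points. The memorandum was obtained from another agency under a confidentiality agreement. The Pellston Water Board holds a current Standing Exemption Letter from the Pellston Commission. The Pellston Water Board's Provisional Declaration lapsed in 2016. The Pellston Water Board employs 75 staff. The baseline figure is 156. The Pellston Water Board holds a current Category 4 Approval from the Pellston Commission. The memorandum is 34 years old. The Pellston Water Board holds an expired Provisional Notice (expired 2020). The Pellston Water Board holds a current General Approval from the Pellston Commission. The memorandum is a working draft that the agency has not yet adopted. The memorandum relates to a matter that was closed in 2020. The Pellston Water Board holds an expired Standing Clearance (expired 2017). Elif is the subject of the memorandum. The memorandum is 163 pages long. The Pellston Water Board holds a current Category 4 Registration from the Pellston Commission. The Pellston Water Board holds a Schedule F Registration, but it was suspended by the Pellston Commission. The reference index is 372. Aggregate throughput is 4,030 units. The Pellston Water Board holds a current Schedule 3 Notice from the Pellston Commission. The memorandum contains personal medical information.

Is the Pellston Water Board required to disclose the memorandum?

Exception (a) does not apply: no current Provisional Declaration is held.
Exception (b) does not apply: the memorandum relates to a closed matter.
Exception (c): the number of pages in the record is 163, under the 178 limit; the reference index is 372, meeting the 325 threshold — every condition holds. But applying paragraphs (f)–(k): (f) is engaged — the baseline figure is 156, under the 173 limit. (g) is triggered (Elif is the subject of the memorandum), but yields to (h): (h) is engaged — a current Category 4 Approval is held. (i) is engaged (a current General Approval is held), but is overridden by (j): (j) operates against (i): a current Schedule 3 Notice is held. (k) is not engaged (no current Standing Clearance is held), so (j) stands. Exception (c) does not apply.
Exception (d): the memorandum is an unadopted draft; assessed value is $215,000, meeting the $214,000 threshold — every condition holds. Turning to paragraph (l): (l) operates against (d): the record's age is 34 years, meeting the 28 years threshold. Exception (d) does not apply.
Exception (e) does not apply: the Provisional Notice is not current.
Every exception is unavailable, so the rule governs.

Yes — the Pellston Water Board must disclose the memorandum.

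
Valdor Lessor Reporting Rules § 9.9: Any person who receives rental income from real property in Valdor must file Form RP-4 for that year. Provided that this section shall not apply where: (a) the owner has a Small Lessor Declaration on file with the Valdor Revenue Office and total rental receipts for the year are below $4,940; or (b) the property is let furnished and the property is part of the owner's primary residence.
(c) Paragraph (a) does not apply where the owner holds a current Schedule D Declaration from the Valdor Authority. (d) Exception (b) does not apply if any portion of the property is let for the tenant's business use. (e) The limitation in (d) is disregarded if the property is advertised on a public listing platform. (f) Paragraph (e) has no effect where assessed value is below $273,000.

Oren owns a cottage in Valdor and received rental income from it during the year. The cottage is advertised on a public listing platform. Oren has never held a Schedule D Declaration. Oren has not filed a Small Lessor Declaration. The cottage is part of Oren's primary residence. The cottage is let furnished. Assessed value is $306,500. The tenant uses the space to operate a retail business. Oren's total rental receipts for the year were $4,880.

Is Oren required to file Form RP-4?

No — exception (b) applies; Oren is not required to file Form RP-4.

Exception (a) requires that the owner has a Small Lessor Declaration on file with the Valdor Revenue Office; but no Small Lessor Declaration is on file, so (a) is unavailable.
Exception (b): the property is let furnished; the cottage is part of the primary residence — every condition holds. Applying paragraphs (d)–(f): (d) would limit (b) — the space is let for business use — but (e) sets (d) aside: (e) operates against (d): the property is publicly advertised. (f) does not operate here (assessed value is $306,500, not below $273,000), so (e) stands. (b) remains available.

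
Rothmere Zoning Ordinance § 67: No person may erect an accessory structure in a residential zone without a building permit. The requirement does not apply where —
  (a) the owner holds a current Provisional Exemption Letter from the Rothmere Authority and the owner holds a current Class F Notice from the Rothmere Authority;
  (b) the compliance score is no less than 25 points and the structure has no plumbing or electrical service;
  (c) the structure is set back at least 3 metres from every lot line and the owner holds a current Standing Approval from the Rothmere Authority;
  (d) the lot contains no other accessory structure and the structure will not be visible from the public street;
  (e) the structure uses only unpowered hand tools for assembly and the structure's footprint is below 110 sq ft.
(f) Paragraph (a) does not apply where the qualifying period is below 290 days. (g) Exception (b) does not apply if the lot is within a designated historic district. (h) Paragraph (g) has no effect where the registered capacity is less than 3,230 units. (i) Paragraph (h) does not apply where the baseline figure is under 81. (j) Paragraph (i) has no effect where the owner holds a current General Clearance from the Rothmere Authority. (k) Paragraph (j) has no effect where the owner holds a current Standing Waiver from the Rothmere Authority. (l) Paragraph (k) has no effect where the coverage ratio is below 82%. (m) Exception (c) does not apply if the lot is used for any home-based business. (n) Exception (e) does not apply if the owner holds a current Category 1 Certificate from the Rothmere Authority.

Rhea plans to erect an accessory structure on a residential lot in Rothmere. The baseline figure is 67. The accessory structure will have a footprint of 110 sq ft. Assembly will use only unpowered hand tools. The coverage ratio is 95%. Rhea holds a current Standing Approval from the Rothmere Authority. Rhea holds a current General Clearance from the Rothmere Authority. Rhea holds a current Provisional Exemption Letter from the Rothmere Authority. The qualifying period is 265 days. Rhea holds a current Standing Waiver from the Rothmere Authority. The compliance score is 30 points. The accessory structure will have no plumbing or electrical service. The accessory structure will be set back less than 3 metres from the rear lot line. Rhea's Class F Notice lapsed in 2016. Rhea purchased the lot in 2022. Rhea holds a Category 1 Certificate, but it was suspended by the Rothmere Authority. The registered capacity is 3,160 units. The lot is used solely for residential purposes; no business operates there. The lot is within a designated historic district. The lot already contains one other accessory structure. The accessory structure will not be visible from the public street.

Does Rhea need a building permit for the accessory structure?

Yes — Rhea must obtain a building permit.

Exception (a) does not apply: there is no Class F Notice in force.
Exception (b): the compliance score is 30 points, meeting the 25 points threshold; there is no plumbing or electrical service — every condition holds. Turning to paragraphs (g)–(l): (g) is engaged — the lot is in a historic district. (h) operates (the registered capacity is 3,160 units, less than the 3,230 units limit), but is itself disapplied by (i): (i) operates against (h): the baseline figure is 67, under the 81 limit. (j) is engaged (a current General Clearance is held), but yields to (k): (k) operates — a current Standing Waiver is held. (l) is not triggered (the coverage ratio is 95%, not below 82%), so (k) stands. So (b) is unavailable.
Exception (c) fails — the rear setback is under 3 m.
Exception (d) requires that the lot contains no other accessory structure; but the lot already has another accessory structure, so (d) is unavailable.
Exception (e) fails — the structure's footprint is 110 sq ft, not below 110 sq ft.
Every exception is unavailable, so the rule governs.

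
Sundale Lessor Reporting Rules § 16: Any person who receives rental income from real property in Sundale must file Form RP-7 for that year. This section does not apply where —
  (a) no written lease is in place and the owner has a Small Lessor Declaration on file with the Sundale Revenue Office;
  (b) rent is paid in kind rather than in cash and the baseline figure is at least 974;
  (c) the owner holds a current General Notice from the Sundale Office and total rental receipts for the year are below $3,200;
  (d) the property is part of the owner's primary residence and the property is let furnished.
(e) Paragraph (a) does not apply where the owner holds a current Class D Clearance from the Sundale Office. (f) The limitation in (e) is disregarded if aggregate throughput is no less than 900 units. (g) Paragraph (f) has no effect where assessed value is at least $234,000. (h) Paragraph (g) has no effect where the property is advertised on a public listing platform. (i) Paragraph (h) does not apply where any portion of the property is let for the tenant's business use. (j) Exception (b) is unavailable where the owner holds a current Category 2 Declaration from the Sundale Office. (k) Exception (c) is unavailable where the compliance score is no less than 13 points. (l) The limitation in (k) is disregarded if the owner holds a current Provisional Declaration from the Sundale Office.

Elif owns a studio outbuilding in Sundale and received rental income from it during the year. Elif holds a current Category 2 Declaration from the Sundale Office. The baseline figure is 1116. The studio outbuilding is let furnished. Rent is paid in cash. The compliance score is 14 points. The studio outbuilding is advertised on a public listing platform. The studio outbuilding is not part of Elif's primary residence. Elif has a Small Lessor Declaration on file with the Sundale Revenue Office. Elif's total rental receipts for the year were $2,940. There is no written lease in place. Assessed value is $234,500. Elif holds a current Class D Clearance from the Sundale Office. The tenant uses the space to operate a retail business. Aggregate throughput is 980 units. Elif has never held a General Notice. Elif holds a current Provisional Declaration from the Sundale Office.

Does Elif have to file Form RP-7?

Exception (a) is satisfied on its face — there is no written lease; a Small Lessor Declaration is on file. Turning to paragraphs (e)–(i): (e) operates against (a): a current Class D Clearance is held. (f) would limit (e) — aggregate throughput is 980 units, meeting the 900 units threshold — but (g) sets (f) aside: (g) operates against (f): assessed value is $234,500, meeting the $234,000 threshold. (h) is triggered (the property is publicly advertised), but is set aside by (i): (i) operates — the space is let for business use. Exception (a) does not apply.
Exception (b) requires that rent is paid in kind rather than in cash; but rent is paid in cash, so (b) is unavailable.
Exception (c) fails — there is no General Notice in force.
Exception (d) requires that the property is part of the owner's primary residence; but the studio outbuilding is not part of the primary residence, so (d) is unavailable.
No exception is made out. Elif falls within the general rule.

Yes — Elif must file Form RP-7.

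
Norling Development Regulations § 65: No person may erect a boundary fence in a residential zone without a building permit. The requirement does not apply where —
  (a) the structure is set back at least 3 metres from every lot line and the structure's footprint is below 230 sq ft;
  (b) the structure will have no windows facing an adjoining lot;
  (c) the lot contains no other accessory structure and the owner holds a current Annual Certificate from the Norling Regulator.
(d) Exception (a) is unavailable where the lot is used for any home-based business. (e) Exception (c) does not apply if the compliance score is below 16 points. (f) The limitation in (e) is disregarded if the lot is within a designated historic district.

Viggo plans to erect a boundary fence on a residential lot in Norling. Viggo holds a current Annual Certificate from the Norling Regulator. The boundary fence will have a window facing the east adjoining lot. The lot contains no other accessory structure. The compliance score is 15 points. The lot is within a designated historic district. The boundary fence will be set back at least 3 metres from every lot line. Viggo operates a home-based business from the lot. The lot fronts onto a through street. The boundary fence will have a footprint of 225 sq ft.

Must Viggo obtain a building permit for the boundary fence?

No — exception (c) applies; Viggo does not need a building permit.

Exception (a)'s conditions are all satisfied: the setback is at least 3 m on every side; the structure's footprint is 225 sq ft, below the 230 sq ft limit. Turning to paragraph (d): (d) operates — a home-based business operates on the lot. Exception (a) does not apply.
Exception (b) requires that the structure will have no windows facing an adjoining lot; but a window faces an adjoining lot, so (b) is unavailable.
Exception (c): the lot has no other accessory structure; a current Annual Certificate is held — every condition holds. Under paragraphs (e)–(f): (e) would limit (c) — the compliance score is 15 points, below the 16 points limit — but (f) sets (e) aside: (f) is engaged — the lot is in a historic district. So (c) applies.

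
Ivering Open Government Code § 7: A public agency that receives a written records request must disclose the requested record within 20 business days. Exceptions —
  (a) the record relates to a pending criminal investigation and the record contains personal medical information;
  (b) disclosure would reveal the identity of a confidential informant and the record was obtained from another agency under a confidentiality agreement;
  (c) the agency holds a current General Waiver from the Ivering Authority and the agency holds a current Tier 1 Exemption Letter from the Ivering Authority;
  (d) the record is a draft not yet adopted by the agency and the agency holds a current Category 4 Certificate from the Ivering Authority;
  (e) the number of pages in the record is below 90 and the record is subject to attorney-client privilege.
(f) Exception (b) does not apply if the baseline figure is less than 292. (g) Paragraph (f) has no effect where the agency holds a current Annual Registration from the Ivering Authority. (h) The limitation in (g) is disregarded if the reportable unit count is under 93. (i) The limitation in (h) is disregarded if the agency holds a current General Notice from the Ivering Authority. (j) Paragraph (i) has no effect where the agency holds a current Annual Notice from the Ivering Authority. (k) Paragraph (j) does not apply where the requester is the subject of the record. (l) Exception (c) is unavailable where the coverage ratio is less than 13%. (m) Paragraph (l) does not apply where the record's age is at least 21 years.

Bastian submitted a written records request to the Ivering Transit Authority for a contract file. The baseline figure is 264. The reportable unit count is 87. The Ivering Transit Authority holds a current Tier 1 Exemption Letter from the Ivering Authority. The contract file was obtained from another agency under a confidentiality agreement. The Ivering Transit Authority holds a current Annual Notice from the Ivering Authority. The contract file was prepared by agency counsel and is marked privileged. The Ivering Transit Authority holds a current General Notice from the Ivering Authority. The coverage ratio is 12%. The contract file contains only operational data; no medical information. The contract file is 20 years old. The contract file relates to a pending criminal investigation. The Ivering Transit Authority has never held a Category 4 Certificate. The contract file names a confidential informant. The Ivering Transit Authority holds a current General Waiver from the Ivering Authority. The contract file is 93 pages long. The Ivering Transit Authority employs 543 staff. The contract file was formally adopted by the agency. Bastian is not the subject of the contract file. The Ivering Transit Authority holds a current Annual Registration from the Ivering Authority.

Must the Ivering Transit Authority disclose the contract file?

Exception (a) does not apply: the contract file contains only operational data.
Exception (b): the contract file names a confidential informant; the contract file was obtained under a confidentiality agreement — every condition holds. However, paragraphs (f)–(k) must be considered: (f) operates — the baseline figure is 264, less than the 292 limit. (g) would limit (f) — a current Annual Registration is held — but (h) sets (g) aside: (h) operates against (g): the reportable unit count is 87, under the 93 limit. (i) is engaged (a current General Notice is held), but is displaced by (j): (j) operates — a current Annual Notice is held. (k), which would lift (j), does not operate here — Bastian is not the subject of the contract file. (b) is therefore removed.
Exception (c) is satisfied on its face — a current General Waiver is held; a current Tier 1 Exemption Letter is held. However, paragraphs (l)–(m) must be considered: (l) operates against (c): the coverage ratio is 12%, less than the 13% limit. (m), which would lift (l), is not triggered — the record's age is 20 years, short of 21 years. So (c) is unavailable.
Exception (d) does not apply: the contract file has been formally adopted.
Exception (e) requires that the number of pages in the record is below 90; but the number of pages in the record is 93, not below 90, so (e) is unavailable.
Every exception is unavailable, so the rule governs.

Yes — the Ivering Transit Authority must disclose the contract file.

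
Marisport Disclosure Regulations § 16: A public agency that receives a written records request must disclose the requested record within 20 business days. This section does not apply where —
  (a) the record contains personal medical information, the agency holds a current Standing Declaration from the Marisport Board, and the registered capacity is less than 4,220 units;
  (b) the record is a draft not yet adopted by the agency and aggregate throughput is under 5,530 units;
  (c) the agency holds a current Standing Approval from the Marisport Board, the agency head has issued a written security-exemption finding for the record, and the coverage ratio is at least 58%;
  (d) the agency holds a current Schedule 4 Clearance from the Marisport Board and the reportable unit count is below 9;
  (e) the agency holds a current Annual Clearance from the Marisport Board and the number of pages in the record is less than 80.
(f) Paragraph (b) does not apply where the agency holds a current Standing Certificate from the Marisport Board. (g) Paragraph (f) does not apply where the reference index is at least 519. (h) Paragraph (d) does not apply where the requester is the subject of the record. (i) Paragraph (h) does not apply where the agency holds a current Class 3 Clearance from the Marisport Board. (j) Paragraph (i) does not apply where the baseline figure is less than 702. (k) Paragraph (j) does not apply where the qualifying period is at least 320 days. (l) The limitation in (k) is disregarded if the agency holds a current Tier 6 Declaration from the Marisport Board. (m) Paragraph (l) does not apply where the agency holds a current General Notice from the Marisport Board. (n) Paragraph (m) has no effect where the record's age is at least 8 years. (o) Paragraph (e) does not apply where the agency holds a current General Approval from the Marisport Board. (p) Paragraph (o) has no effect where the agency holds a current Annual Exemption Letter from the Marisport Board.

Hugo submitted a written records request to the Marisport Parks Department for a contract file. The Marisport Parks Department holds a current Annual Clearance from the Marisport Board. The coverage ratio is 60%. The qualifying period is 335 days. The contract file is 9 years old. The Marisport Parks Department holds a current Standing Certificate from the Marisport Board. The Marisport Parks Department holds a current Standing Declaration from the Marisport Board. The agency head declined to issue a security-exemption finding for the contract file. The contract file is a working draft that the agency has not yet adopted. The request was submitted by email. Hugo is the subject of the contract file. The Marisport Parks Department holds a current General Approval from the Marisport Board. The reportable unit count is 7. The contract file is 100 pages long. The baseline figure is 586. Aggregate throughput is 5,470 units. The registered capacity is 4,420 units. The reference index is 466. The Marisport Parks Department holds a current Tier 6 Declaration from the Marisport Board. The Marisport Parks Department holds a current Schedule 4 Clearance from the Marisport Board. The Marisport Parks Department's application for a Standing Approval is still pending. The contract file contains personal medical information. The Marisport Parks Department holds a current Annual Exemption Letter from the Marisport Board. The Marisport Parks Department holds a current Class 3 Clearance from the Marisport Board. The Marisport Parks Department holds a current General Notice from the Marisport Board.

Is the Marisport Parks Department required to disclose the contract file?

Yes — the Marisport Parks Department must disclose the contract file.

Exception (a) fails — the registered capacity is 4,420 units, not less than 4,220 units.
Exception (b): the contract file is an unadopted draft; aggregate throughput is 5,470 units, under the 5,530 units limit — every condition holds. Turning to paragraphs (f)–(g): (f) operates against (b): a current Standing Certificate is held. (g), which would lift (f), is not triggered — the reference index is 466, short of 519. So (b) is unavailable.
Exception (c) does not apply: there is no Standing Approval in force.
All of (d)'s requirements are met (a current Schedule 4 Clearance is held; the reportable unit count is 7, below the 9 limit). But: (h) applies — Hugo is the subject of the contract file. (i) is engaged (a current Class 3 Clearance is held), but is itself disapplied by (j): (j) operates against (i): the baseline figure is 586, less than the 702 limit. (k) is engaged (the qualifying period is 335 days, meeting the 320 days threshold), but is displaced by (l): (l) operates against (k): a current Tier 6 Declaration is held. (m) is engaged (a current General Notice is held), but is itself disapplied by (n): (n) operates against (m): the record's age is 9 years, meeting the 8 years threshold. So (d) is unavailable.
Exception (e) requires that the number of pages in the record is less than 80; but the number of pages in the record is 100, not less than 80, so (e) is unavailable.
None of the exceptions is available; § 16 applies in full.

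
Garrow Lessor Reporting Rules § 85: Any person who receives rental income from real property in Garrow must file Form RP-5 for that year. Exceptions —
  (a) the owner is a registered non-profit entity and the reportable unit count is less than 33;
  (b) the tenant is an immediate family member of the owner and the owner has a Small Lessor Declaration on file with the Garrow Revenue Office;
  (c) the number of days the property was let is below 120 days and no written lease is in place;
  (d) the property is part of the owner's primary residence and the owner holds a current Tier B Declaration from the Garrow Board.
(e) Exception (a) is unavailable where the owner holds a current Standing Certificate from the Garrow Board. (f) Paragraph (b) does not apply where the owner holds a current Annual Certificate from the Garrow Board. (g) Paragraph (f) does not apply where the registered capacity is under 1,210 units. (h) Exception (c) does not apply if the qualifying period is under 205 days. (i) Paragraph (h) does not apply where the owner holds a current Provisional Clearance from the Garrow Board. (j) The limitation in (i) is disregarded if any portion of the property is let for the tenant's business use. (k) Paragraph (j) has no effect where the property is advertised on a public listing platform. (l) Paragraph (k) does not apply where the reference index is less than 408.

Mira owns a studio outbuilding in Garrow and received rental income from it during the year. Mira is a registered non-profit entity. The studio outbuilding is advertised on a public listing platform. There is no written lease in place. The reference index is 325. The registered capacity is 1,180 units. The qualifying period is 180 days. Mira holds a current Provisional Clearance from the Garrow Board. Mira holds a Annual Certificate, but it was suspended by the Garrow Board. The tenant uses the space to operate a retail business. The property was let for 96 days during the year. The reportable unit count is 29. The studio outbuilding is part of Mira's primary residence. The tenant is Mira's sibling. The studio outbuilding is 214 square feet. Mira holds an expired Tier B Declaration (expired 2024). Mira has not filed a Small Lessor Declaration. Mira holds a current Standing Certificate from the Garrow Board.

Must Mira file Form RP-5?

Yes — Mira must file Form RP-5.

Exception (a)'s conditions are all satisfied: Mira is a registered non-profit; the reportable unit count is 29, less than the 33 limit. However, paragraph (e) must be considered: (e) operates against (a): a current Standing Certificate is held. So (a) is unavailable.
Exception (b) requires that the owner has a Small Lessor Declaration on file with the Garrow Revenue Office; but no Small Lessor Declaration is on file, so (b) is unavailable.
Exception (c)'s conditions are all satisfied: the number of days the property was let is 96 days, below the 120 days limit; there is no written lease. But applying paragraphs (h)–(l): (h) is engaged — the qualifying period is 180 days, under the 205 days limit. (i) applies (a current Provisional Clearance is held), but is set aside by (j): (j) operates against (i): the space is let for business use. (k) is engaged (the property is publicly advertised), but is overridden by (l): (l) applies — the reference index is 325, less than the 408 limit. So (c) is unavailable.
Exception (d) fails — there is no Tier B Declaration in force.
No exception is made out. Mira falls within the general rule.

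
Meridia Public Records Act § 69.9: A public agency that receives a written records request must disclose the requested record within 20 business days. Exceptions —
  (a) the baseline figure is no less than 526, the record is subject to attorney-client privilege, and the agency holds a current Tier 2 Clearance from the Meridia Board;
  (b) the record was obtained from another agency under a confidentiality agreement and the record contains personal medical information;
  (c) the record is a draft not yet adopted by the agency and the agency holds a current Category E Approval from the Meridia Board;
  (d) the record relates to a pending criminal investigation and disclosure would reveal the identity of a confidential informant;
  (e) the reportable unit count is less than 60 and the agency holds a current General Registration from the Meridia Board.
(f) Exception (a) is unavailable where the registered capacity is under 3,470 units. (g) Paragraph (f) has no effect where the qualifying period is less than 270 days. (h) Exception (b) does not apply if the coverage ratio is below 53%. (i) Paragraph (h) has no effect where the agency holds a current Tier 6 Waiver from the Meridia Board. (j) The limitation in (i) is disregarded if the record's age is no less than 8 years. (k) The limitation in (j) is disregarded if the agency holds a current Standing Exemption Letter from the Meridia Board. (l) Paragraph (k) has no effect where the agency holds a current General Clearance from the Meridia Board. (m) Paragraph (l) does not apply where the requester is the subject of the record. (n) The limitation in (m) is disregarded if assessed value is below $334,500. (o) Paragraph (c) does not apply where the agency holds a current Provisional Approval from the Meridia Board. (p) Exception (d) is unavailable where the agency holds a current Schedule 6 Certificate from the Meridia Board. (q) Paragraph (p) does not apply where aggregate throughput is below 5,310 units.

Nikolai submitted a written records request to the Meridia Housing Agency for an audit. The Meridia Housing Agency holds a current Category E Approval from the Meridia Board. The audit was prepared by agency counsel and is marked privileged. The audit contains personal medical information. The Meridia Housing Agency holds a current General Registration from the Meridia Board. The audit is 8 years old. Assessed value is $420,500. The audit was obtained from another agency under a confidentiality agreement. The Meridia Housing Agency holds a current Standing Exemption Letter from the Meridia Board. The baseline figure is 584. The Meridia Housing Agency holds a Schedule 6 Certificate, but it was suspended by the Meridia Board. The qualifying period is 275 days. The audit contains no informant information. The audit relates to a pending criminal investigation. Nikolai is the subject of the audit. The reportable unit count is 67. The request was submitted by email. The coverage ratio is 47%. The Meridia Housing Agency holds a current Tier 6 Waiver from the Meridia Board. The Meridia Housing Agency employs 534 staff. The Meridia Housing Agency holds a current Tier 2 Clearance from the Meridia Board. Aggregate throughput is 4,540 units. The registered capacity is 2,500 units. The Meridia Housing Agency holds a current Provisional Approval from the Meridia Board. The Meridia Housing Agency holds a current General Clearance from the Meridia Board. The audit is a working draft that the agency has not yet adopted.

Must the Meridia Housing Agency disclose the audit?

Exception (a)'s conditions are all satisfied: the baseline figure is 584, meeting the 526 threshold; the audit is privileged; a current Tier 2 Clearance is held. However, paragraphs (f)–(g) must be considered: (f) operates against (a): the registered capacity is 2,500 units, under the 3,470 units limit. (g) is not engaged (the qualifying period is 275 days, not less than 270 days), so (f) stands. So (a) is unavailable.
All of (b)'s requirements are met (the audit was obtained under a confidentiality agreement; the audit contains personal medical information). Under paragraphs (h)–(n): (h) would limit (b) — the coverage ratio is 47%, below the 53% limit — but (i) sets (h) aside: (i) operates against (h): a current Tier 6 Waiver is held. (j) would limit (i) — the record's age is 8 years, meeting the 8 years threshold — but (k) sets (j) aside: (k) operates against (j): a current Standing Exemption Letter is held. (l) would limit (k) — a current General Clearance is held — but (m) sets (l) aside: (m) operates against (l): Nikolai is the subject of the audit. (n) is inapplicable (assessed value is $420,500, not below $334,500), so (m) stands. Exception (b) stands.
Exception (c): the audit is an unadopted draft; a current Category E Approval is held — every condition holds. Turning to paragraph (o): (o) operates against (c): a current Provisional Approval is held. (c) is therefore removed.
Exception (d) requires that disclosure would reveal the identity of a confidential informant; but the audit contains no informant information, so (d) is unavailable.
Exception (e) requires that the reportable unit count is less than 60; but the reportable unit count is 67, not less than 60, so (e) is unavailable.

No — exception (b) applies; the Meridia Housing Agency is not required to disclose the audit.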